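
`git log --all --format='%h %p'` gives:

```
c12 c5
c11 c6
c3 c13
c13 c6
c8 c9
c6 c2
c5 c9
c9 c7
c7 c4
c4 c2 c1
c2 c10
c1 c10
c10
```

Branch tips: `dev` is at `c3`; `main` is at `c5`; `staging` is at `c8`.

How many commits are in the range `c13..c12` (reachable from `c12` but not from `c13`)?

6

Reachable from c12: {c1, c10, c12, c2, c4, c5, c7, c9}.
Reachable from c13: {c10, c13, c2, c6}.
In c12's history but not c13's: {c1, c12, c4, c5, c7, c9} — 6 commits.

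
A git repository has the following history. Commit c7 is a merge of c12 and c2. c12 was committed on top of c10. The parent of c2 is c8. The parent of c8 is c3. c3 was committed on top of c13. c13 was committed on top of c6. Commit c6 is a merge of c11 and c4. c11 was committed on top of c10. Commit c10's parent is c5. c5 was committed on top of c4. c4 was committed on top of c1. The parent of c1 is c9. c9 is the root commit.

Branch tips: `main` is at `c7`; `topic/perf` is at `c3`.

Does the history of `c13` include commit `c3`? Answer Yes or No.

Ancestors of c13: {c1, c10, c11, c13, c4, c5, c6, c9}.
c3 is not in that set, so it is not an ancestor of c13.

No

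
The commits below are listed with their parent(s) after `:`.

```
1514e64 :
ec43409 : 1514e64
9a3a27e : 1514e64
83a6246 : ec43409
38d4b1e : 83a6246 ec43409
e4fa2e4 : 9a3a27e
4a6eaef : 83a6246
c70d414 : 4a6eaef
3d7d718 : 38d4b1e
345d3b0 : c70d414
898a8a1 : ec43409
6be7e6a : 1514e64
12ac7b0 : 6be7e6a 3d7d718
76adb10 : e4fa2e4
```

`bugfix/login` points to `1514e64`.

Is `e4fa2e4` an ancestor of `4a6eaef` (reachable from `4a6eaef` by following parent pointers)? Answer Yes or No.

Ancestors of 4a6eaef: {1514e64, 4a6eaef, 83a6246, ec43409}.
e4fa2e4 is not in that set, so it is not an ancestor of 4a6eaef.

No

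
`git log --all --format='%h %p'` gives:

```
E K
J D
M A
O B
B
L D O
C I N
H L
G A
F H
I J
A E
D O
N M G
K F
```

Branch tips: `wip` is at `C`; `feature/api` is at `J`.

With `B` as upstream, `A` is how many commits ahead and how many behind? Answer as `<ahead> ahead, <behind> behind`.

Reachable from A: {A, B, D, E, F, H, K, L, O}.
Reachable from B: {B}.
Only in A's history (ahead): {A, D, E, F, H, K, L, O} — 8.
Only in B's history (behind): {} — 0.

8 ahead, 0 behind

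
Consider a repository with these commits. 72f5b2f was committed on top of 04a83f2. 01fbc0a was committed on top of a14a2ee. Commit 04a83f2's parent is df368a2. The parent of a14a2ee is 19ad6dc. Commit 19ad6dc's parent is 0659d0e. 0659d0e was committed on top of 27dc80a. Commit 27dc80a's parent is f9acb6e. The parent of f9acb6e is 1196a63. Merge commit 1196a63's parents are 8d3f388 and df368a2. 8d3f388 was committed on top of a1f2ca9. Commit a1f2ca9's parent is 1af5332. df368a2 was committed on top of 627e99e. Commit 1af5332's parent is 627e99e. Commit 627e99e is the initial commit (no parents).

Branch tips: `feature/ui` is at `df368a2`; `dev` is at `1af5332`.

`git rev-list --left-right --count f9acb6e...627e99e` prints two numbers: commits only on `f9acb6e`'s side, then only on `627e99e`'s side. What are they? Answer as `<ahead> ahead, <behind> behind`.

Reachable from f9acb6e: {1196a63, 1af5332, 627e99e, 8d3f388, a1f2ca9, df368a2, f9acb6e}.
Reachable from 627e99e: {627e99e}.
Only in f9acb6e's history (ahead): {1196a63, 1af5332, 8d3f388, a1f2ca9, df368a2, f9acb6e} — 6.
Only in 627e99e's history (behind): {} — 0.

6 ahead, 0 behind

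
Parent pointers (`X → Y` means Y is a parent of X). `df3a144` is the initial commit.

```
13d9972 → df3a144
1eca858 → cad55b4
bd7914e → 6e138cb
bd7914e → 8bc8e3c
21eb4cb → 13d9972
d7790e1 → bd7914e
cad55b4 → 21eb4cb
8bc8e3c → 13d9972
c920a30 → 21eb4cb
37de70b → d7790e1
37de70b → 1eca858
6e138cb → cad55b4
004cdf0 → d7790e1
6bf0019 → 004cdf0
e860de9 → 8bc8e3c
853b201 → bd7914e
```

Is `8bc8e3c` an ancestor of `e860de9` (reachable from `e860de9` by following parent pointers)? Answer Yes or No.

Yes

Ancestors of e860de9 (commits reachable by following parents): {13d9972, 8bc8e3c, df3a144, e860de9}.
8bc8e3c is in that set, so it is an ancestor of e860de9.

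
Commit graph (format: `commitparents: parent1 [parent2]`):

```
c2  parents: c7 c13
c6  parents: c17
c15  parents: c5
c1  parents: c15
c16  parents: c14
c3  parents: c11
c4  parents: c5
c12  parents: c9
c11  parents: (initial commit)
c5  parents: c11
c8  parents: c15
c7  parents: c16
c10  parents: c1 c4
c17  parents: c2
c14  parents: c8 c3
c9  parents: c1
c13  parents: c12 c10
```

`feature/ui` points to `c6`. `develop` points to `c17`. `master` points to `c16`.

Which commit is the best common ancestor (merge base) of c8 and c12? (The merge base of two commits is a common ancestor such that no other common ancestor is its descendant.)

c15

Ancestors of c8: {c11, c15, c5, c8}.
Ancestors of c12: {c1, c11, c12, c15, c5, c9}.
Common ancestors: {c11, c15, c5}.
Among these, c15 is not an ancestor of any other common ancestor — it is the merge base.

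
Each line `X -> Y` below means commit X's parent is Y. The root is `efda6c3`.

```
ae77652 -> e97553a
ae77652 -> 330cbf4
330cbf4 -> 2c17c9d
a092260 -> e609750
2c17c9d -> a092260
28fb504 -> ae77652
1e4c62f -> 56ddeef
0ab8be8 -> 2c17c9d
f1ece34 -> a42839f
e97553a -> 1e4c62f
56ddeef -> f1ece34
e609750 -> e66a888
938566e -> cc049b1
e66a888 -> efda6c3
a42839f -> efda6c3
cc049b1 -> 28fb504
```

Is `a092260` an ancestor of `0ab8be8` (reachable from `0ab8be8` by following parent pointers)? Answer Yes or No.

Yes

Ancestors of 0ab8be8 (commits reachable by following parents): {0ab8be8, 2c17c9d, a092260, e609750, e66a888, efda6c3}.
a092260 is in that set, so it is an ancestor of 0ab8be8.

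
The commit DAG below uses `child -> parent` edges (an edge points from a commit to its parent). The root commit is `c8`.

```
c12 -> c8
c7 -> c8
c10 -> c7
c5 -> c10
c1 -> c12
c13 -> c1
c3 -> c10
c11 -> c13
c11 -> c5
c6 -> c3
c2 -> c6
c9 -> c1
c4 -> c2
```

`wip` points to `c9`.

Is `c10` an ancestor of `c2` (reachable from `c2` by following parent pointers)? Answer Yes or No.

Yes

Ancestors of c2 (commits reachable by following parents): {c10, c2, c3, c6, c7, c8}.
c10 is in that set, so it is an ancestor of c2.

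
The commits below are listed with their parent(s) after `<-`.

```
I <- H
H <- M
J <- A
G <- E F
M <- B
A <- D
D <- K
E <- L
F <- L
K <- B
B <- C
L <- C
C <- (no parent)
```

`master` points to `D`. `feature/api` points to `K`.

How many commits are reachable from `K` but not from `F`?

2

Reachable from K: {B, C, K}.
Reachable from F: {C, F, L}.
In K's history but not F's: {B, K} — 2 commits.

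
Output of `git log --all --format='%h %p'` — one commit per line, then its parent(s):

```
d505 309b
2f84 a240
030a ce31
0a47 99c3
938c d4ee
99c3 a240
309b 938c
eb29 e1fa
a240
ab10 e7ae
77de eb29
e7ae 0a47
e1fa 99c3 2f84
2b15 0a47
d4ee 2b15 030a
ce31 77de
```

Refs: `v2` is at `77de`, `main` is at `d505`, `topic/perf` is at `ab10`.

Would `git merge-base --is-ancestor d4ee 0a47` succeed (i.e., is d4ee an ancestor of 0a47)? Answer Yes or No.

Ancestors of 0a47: {0a47, 99c3, a240}.
d4ee is not in that set, so it is not an ancestor of 0a47.

No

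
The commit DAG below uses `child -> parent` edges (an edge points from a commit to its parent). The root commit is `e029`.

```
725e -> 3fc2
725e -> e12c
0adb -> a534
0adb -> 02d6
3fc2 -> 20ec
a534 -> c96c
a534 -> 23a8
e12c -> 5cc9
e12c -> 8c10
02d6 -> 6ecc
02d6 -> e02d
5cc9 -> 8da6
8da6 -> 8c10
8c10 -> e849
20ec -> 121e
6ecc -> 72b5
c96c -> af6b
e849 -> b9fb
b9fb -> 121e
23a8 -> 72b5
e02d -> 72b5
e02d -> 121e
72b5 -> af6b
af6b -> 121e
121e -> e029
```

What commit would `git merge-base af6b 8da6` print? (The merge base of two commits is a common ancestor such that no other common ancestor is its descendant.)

Ancestors of af6b: {121e, af6b, e029}.
Ancestors of 8da6: {121e, 8c10, 8da6, b9fb, e029, e849}.
Common ancestors: {121e, e029}.
Among these, 121e is not an ancestor of any other common ancestor — it is the merge base.

121e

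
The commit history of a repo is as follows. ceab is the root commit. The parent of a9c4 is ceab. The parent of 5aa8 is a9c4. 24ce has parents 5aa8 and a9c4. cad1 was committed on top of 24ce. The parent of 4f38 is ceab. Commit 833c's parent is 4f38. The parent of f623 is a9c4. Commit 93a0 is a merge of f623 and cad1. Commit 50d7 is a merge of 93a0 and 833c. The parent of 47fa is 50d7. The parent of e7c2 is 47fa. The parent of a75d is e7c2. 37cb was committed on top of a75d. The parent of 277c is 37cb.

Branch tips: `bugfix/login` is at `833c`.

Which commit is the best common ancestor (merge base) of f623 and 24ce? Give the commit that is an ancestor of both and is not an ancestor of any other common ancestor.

Ancestors of f623: {a9c4, ceab, f623}.
Ancestors of 24ce: {24ce, 5aa8, a9c4, ceab}.
Common ancestors: {a9c4, ceab}.
Among these, a9c4 is not an ancestor of any other common ancestor — it is the merge base.

a9c4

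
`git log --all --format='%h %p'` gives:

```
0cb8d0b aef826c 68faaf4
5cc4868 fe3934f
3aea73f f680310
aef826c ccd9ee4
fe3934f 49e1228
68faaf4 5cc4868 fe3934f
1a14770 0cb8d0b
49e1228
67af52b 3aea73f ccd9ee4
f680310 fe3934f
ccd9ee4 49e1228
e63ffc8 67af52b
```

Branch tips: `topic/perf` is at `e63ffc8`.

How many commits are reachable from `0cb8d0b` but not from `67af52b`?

4

Reachable from 0cb8d0b: {0cb8d0b, 49e1228, 5cc4868, 68faaf4, aef826c, ccd9ee4, fe3934f}.
Reachable from 67af52b: {3aea73f, 49e1228, 67af52b, ccd9ee4, f680310, fe3934f}.
In 0cb8d0b's history but not 67af52b's: {0cb8d0b, 5cc4868, 68faaf4, aef826c} — 4 commits.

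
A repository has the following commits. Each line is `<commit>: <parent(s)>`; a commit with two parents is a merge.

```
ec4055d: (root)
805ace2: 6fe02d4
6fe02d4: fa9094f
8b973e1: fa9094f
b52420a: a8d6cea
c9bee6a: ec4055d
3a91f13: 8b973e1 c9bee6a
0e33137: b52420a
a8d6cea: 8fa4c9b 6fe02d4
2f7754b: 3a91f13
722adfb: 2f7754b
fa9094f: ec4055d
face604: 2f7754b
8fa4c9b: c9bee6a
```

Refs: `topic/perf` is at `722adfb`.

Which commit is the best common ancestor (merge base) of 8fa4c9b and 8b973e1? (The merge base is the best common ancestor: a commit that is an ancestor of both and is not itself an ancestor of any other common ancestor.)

ec4055d

Ancestors of 8fa4c9b: {8fa4c9b, c9bee6a, ec4055d}.
Ancestors of 8b973e1: {8b973e1, ec4055d, fa9094f}.
Common ancestors: {ec4055d}.
The only common ancestor is ec4055d, so it is the merge base.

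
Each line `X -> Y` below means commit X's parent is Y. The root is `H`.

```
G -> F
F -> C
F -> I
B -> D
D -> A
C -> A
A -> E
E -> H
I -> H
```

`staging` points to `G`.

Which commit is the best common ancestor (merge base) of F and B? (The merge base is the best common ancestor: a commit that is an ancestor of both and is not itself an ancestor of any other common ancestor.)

Ancestors of F: {A, C, E, F, H, I}.
Ancestors of B: {A, B, D, E, H}.
Common ancestors: {A, E, H}.
Among these, A is not an ancestor of any other common ancestor — it is the merge base.

A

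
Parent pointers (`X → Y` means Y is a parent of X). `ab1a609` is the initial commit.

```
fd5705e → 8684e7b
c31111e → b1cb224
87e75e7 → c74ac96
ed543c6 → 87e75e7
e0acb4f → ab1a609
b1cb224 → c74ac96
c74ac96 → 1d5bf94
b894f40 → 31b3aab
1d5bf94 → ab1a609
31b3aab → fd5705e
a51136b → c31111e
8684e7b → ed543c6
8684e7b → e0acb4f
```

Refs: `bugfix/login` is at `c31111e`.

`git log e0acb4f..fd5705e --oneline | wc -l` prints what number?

6

Reachable from fd5705e: {1d5bf94, 8684e7b, 87e75e7, ab1a609, c74ac96, e0acb4f, ed543c6, fd5705e}.
Reachable from e0acb4f: {ab1a609, e0acb4f}.
In fd5705e's history but not e0acb4f's: {1d5bf94, 8684e7b, 87e75e7, c74ac96, ed543c6, fd5705e} — 6 commits.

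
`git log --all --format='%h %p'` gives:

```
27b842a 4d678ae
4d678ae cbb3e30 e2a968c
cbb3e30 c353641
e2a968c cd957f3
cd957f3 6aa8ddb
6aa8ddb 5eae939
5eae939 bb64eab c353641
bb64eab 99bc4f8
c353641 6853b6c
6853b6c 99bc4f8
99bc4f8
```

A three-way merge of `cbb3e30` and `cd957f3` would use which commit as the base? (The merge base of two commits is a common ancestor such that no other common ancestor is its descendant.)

Ancestors of cbb3e30: {6853b6c, 99bc4f8, c353641, cbb3e30}.
Ancestors of cd957f3: {5eae939, 6853b6c, 6aa8ddb, 99bc4f8, bb64eab, c353641, cd957f3}.
Common ancestors: {6853b6c, 99bc4f8, c353641}.
Among these, c353641 is not an ancestor of any other common ancestor — it is the merge base.

c353641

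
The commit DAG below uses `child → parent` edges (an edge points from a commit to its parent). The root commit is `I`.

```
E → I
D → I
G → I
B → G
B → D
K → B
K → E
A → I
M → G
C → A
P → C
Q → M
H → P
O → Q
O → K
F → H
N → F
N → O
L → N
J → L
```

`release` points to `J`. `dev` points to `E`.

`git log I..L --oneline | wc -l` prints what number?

Reachable from L: {A, B, C, D, E, F, G, H, I, K, L, M, N, O, P, Q}.
Reachable from I: {I}.
In L's history but not I's: {A, B, C, D, E, F, G, H, K, L, M, N, O, P, Q} — 15 commits.

15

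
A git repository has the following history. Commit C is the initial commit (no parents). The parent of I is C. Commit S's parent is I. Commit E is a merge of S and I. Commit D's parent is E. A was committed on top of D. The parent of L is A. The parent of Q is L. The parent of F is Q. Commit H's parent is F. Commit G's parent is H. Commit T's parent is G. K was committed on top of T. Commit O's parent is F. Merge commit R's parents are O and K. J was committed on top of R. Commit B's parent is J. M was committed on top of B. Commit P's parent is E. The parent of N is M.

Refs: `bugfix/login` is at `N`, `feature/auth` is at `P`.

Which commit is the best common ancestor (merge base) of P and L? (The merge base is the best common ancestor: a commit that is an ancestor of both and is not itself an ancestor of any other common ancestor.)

Ancestors of P: {C, E, I, P, S}.
Ancestors of L: {A, C, D, E, I, L, S}.
Common ancestors: {C, E, I, S}.
Among these, E is not an ancestor of any other common ancestor — it is the merge base.

E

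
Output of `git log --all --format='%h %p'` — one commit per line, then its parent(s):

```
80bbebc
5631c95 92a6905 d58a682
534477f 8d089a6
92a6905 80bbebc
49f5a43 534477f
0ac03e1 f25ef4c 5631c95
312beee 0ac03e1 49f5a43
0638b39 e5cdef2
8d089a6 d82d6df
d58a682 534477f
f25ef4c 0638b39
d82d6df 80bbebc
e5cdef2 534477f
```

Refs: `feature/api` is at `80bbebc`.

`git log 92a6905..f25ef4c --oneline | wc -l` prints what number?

6

Reachable from f25ef4c: {0638b39, 534477f, 80bbebc, 8d089a6, d82d6df, e5cdef2, f25ef4c}.
Reachable from 92a6905: {80bbebc, 92a6905}.
In f25ef4c's history but not 92a6905's: {0638b39, 534477f, 8d089a6, d82d6df, e5cdef2, f25ef4c} — 6 commits.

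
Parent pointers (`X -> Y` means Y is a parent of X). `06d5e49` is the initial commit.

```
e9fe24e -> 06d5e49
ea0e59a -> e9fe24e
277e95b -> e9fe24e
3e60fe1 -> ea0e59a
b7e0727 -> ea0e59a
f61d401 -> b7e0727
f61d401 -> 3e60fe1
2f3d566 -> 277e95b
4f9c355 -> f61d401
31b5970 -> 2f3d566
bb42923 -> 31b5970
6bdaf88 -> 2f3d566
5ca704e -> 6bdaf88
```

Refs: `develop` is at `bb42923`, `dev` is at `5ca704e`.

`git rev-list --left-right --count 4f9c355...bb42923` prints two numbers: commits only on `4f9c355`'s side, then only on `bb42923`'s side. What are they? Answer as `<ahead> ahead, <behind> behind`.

5 ahead, 4 behind

Reachable from 4f9c355: {06d5e49, 3e60fe1, 4f9c355, b7e0727, e9fe24e, ea0e59a, f61d401}.
Reachable from bb42923: {06d5e49, 277e95b, 2f3d566, 31b5970, bb42923, e9fe24e}.
Only in 4f9c355's history (ahead): {3e60fe1, 4f9c355, b7e0727, ea0e59a, f61d401} — 5.
Only in bb42923's history (behind): {277e95b, 2f3d566, 31b5970, bb42923} — 4.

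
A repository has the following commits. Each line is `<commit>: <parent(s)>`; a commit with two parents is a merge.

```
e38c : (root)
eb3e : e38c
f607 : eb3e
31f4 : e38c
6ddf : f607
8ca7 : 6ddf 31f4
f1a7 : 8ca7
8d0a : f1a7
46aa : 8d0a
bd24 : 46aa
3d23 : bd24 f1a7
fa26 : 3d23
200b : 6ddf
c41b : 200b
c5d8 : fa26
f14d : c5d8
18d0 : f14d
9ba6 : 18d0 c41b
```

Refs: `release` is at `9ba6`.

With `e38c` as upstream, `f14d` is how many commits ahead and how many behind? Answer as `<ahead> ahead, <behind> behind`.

Reachable from f14d: {31f4, 3d23, 46aa, 6ddf, 8ca7, 8d0a, bd24, c5d8, e38c, eb3e, f14d, f1a7, f607, fa26}.
Reachable from e38c: {e38c}.
Only in f14d's history (ahead): {31f4, 3d23, 46aa, 6ddf, 8ca7, 8d0a, bd24, c5d8, eb3e, f14d, f1a7, f607, fa26} — 13.
Only in e38c's history (behind): {} — 0.

13 ahead, 0 behind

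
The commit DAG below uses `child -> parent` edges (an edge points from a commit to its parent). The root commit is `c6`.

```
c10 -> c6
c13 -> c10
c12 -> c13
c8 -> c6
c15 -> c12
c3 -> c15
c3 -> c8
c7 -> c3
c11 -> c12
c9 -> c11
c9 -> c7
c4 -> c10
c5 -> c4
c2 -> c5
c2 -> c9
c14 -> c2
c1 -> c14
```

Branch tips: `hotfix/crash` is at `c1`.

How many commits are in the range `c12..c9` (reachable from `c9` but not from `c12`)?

Reachable from c9: {c10, c11, c12, c13, c15, c3, c6, c7, c8, c9}.
Reachable from c12: {c10, c12, c13, c6}.
In c9's history but not c12's: {c11, c15, c3, c7, c8, c9} — 6 commits.

6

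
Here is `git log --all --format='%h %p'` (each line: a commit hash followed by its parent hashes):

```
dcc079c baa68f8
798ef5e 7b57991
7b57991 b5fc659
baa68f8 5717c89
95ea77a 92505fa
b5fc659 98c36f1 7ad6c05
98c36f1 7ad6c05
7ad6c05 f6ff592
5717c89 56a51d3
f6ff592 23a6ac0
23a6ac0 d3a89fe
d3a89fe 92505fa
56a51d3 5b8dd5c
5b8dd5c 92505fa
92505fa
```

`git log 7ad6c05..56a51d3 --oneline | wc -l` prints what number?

Reachable from 56a51d3: {56a51d3, 5b8dd5c, 92505fa}.
Reachable from 7ad6c05: {23a6ac0, 7ad6c05, 92505fa, d3a89fe, f6ff592}.
In 56a51d3's history but not 7ad6c05's: {56a51d3, 5b8dd5c} — 2 commits.

2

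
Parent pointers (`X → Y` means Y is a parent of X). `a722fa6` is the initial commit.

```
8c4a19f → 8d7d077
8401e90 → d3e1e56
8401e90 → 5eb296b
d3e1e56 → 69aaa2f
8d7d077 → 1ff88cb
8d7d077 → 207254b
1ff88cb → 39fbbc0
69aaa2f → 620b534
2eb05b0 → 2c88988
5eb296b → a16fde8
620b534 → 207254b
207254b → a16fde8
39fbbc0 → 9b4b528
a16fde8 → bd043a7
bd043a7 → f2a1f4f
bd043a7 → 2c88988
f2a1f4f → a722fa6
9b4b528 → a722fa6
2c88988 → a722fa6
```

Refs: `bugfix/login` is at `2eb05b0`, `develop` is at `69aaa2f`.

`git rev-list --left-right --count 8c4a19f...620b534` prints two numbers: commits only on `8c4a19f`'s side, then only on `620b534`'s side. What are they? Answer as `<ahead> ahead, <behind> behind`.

5 ahead, 1 behind

Reachable from 8c4a19f: {1ff88cb, 207254b, 2c88988, 39fbbc0, 8c4a19f, 8d7d077, 9b4b528, a16fde8, a722fa6, bd043a7, f2a1f4f}.
Reachable from 620b534: {207254b, 2c88988, 620b534, a16fde8, a722fa6, bd043a7, f2a1f4f}.
Only in 8c4a19f's history (ahead): {1ff88cb, 39fbbc0, 8c4a19f, 8d7d077, 9b4b528} — 5.
Only in 620b534's history (behind): {620b534} — 1.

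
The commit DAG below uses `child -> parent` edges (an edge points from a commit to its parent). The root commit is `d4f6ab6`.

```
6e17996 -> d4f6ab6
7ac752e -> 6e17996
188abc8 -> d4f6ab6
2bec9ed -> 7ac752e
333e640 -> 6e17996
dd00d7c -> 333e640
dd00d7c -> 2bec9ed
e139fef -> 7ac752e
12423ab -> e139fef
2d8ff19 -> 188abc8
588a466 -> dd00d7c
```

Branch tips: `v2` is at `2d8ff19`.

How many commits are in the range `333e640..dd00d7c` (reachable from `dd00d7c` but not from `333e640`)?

3

Reachable from dd00d7c: {2bec9ed, 333e640, 6e17996, 7ac752e, d4f6ab6, dd00d7c}.
Reachable from 333e640: {333e640, 6e17996, d4f6ab6}.
In dd00d7c's history but not 333e640's: {2bec9ed, 7ac752e, dd00d7c} — 3 commits.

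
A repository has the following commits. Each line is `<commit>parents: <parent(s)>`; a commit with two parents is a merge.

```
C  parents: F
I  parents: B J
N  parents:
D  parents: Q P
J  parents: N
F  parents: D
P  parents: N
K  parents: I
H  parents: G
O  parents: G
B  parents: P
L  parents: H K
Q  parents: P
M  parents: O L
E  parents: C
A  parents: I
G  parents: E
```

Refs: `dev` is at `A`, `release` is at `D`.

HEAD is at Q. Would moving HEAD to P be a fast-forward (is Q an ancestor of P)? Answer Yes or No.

No

A fast-forward from Q to P is possible iff Q is an ancestor of P.
Ancestors of P: {N, P}.
Q is not among them, so fast-forward is not possible.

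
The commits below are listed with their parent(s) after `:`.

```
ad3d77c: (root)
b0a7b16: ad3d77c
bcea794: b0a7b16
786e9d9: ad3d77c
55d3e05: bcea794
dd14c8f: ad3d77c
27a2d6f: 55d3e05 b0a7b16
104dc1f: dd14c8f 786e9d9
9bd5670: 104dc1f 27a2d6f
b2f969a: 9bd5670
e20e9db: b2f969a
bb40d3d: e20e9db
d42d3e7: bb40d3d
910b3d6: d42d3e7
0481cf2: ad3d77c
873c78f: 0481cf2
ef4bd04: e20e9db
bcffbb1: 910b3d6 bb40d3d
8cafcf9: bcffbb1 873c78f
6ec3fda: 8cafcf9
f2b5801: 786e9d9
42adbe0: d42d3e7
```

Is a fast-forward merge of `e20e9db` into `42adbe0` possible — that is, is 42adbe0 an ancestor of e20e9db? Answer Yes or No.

A fast-forward from 42adbe0 to e20e9db is possible iff 42adbe0 is an ancestor of e20e9db.
Ancestors of e20e9db: {104dc1f, 27a2d6f, 55d3e05, 786e9d9, 9bd5670, ad3d77c, b0a7b16, b2f969a, bcea794, dd14c8f, e20e9db}.
42adbe0 is not among them, so fast-forward is not possible.

No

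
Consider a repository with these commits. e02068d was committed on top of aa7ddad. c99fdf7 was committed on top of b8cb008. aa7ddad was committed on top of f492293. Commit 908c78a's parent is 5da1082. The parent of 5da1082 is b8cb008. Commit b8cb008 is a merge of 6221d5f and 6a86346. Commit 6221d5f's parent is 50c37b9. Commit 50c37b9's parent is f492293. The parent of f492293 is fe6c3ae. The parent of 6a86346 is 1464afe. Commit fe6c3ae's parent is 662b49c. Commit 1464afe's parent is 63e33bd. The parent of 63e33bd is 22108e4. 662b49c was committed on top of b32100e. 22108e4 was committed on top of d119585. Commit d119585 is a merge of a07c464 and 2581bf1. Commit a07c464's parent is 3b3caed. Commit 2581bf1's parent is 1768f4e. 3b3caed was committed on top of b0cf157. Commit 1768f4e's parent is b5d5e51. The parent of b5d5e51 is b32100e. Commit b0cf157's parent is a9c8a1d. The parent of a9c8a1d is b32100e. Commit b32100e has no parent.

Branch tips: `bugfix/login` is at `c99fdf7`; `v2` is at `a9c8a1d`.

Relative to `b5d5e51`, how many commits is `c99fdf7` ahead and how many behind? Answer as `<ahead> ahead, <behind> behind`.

Reachable from c99fdf7: {1464afe, 1768f4e, 22108e4, 2581bf1, 3b3caed, 50c37b9, 6221d5f, 63e33bd, 662b49c, 6a86346, a07c464, a9c8a1d, b0cf157, b32100e, b5d5e51, b8cb008, c99fdf7, d119585, f492293, fe6c3ae}.
Reachable from b5d5e51: {b32100e, b5d5e51}.
Only in c99fdf7's history (ahead): {1464afe, 1768f4e, 22108e4, 2581bf1, 3b3caed, 50c37b9, 6221d5f, 63e33bd, 662b49c, 6a86346, a07c464, a9c8a1d, b0cf157, b8cb008, c99fdf7, d119585, f492293, fe6c3ae} — 18.
Only in b5d5e51's history (behind): {} — 0.

18 ahead, 0 behind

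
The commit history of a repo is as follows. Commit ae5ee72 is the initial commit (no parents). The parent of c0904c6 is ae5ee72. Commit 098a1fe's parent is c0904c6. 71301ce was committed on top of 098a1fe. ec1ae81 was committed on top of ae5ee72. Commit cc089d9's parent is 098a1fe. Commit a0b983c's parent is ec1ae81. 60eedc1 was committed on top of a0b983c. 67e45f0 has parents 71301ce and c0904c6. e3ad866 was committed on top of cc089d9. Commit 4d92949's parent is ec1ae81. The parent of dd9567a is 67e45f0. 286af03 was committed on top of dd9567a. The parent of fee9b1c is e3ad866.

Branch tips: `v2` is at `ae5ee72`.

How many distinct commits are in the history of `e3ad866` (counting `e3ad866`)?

5

Walking parent pointers from e3ad866: reachable set = {098a1fe, ae5ee72, c0904c6, cc089d9, e3ad866}.
That is 5 commits.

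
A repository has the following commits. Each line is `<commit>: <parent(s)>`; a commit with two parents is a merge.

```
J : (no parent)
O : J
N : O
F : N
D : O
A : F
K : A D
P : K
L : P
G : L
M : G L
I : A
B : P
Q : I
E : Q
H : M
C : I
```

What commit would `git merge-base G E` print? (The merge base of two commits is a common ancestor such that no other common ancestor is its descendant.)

Ancestors of G: {A, D, F, G, J, K, L, N, O, P}.
Ancestors of E: {A, E, F, I, J, N, O, Q}.
Common ancestors: {A, F, J, N, O}.
Among these, A is not an ancestor of any other common ancestor — it is the merge base.

A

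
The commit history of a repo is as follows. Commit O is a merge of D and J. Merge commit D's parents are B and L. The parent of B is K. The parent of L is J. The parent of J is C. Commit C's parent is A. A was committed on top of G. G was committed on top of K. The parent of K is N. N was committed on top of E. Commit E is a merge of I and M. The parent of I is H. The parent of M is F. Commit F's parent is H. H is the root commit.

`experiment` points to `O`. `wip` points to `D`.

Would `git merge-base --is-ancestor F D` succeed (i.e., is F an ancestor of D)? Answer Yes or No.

Yes

Ancestors of D (commits reachable by following parents): {A, B, C, D, E, F, G, H, I, J, K, L, M, N}.
F is in that set, so it is an ancestor of D.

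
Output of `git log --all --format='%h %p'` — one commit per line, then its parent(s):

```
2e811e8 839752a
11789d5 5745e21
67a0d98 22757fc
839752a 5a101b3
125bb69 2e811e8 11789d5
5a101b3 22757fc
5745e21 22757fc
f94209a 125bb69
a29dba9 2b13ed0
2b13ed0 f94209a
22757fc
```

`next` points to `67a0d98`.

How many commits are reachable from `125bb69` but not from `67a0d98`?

Reachable from 125bb69: {11789d5, 125bb69, 22757fc, 2e811e8, 5745e21, 5a101b3, 839752a}.
Reachable from 67a0d98: {22757fc, 67a0d98}.
In 125bb69's history but not 67a0d98's: {11789d5, 125bb69, 2e811e8, 5745e21, 5a101b3, 839752a} — 6 commits.

6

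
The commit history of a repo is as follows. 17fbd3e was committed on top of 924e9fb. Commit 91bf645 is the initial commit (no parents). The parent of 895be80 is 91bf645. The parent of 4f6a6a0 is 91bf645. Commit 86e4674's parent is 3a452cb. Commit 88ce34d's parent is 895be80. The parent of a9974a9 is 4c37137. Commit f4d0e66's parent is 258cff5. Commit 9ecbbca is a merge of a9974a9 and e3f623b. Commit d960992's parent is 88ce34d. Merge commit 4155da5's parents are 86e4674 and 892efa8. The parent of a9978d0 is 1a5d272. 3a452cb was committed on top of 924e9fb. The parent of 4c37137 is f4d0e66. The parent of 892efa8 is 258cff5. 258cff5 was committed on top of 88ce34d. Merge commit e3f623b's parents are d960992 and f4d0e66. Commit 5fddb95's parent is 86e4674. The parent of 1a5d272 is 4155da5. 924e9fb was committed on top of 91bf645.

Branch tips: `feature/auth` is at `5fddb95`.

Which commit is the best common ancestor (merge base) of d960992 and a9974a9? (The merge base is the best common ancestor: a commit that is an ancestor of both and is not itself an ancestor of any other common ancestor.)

88ce34d

Ancestors of d960992: {88ce34d, 895be80, 91bf645, d960992}.
Ancestors of a9974a9: {258cff5, 4c37137, 88ce34d, 895be80, 91bf645, a9974a9, f4d0e66}.
Common ancestors: {88ce34d, 895be80, 91bf645}.
Among these, 88ce34d is not an ancestor of any other common ancestor — it is the merge base.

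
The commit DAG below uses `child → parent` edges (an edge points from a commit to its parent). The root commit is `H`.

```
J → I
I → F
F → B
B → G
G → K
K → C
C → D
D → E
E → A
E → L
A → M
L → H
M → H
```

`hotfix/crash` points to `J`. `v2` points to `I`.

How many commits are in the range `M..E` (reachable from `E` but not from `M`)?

Reachable from E: {A, E, H, L, M}.
Reachable from M: {H, M}.
In E's history but not M's: {A, E, L} — 3 commits.

3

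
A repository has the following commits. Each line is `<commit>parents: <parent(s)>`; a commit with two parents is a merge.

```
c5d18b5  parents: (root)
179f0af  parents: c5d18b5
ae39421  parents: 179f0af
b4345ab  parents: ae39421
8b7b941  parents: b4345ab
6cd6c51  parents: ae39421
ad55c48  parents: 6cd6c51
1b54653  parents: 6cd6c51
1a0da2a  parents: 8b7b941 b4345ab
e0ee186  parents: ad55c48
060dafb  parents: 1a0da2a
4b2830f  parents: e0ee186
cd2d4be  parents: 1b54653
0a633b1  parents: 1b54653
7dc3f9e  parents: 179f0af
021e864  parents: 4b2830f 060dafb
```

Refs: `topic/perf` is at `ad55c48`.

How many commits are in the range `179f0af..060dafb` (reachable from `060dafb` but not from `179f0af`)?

Reachable from 060dafb: {060dafb, 179f0af, 1a0da2a, 8b7b941, ae39421, b4345ab, c5d18b5}.
Reachable from 179f0af: {179f0af, c5d18b5}.
In 060dafb's history but not 179f0af's: {060dafb, 1a0da2a, 8b7b941, ae39421, b4345ab} — 5 commits.

5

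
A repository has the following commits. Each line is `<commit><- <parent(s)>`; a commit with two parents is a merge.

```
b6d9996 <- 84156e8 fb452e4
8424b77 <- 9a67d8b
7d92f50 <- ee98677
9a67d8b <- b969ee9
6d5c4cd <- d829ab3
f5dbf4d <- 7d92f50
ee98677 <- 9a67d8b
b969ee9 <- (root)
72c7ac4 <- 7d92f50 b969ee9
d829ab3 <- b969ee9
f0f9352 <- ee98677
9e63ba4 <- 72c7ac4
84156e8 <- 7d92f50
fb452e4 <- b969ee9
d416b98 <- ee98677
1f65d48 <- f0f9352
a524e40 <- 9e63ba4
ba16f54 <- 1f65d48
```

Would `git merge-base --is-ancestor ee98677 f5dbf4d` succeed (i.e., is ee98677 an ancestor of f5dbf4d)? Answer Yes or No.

Yes

Ancestors of f5dbf4d (commits reachable by following parents): {7d92f50, 9a67d8b, b969ee9, ee98677, f5dbf4d}.
ee98677 is in that set, so it is an ancestor of f5dbf4d.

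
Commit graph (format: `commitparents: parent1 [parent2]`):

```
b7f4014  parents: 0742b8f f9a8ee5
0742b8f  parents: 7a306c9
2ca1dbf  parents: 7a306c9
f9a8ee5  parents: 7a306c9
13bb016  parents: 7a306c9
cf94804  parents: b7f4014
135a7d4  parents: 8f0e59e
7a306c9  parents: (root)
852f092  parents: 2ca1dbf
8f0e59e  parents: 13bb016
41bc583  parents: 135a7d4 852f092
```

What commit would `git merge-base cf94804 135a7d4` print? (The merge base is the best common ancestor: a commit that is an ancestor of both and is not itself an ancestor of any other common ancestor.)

Ancestors of cf94804: {0742b8f, 7a306c9, b7f4014, cf94804, f9a8ee5}.
Ancestors of 135a7d4: {135a7d4, 13bb016, 7a306c9, 8f0e59e}.
Common ancestors: {7a306c9}.
The only common ancestor is 7a306c9, so it is the merge base.

7a306c9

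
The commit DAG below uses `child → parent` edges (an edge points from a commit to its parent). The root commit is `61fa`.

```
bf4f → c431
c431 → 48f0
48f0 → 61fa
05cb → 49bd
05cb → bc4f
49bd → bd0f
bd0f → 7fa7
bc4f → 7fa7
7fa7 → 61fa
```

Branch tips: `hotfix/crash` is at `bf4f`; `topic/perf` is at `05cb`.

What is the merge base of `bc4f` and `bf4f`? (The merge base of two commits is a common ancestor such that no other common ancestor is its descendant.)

Ancestors of bc4f: {61fa, 7fa7, bc4f}.
Ancestors of bf4f: {48f0, 61fa, bf4f, c431}.
Common ancestors: {61fa}.
The only common ancestor is 61fa, so it is the merge base.

61fa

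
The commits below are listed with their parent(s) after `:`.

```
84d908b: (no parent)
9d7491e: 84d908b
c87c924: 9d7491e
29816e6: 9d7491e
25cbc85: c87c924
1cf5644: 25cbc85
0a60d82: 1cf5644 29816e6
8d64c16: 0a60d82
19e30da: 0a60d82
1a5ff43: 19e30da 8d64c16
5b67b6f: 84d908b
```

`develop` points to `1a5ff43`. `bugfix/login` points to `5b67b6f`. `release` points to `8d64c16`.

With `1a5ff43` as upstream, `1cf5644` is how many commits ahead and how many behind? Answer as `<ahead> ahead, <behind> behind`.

0 ahead, 5 behind

Reachable from 1cf5644: {1cf5644, 25cbc85, 84d908b, 9d7491e, c87c924}.
Reachable from 1a5ff43: {0a60d82, 19e30da, 1a5ff43, 1cf5644, 25cbc85, 29816e6, 84d908b, 8d64c16, 9d7491e, c87c924}.
Only in 1cf5644's history (ahead): {} — 0.
Only in 1a5ff43's history (behind): {0a60d82, 19e30da, 1a5ff43, 29816e6, 8d64c16} — 5.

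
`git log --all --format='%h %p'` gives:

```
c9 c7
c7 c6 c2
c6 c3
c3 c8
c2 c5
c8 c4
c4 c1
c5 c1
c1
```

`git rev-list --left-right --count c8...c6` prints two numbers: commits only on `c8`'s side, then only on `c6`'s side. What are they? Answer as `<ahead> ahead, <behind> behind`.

0 ahead, 2 behind

Reachable from c8: {c1, c4, c8}.
Reachable from c6: {c1, c3, c4, c6, c8}.
Only in c8's history (ahead): {} — 0.
Only in c6's history (behind): {c3, c6} — 2.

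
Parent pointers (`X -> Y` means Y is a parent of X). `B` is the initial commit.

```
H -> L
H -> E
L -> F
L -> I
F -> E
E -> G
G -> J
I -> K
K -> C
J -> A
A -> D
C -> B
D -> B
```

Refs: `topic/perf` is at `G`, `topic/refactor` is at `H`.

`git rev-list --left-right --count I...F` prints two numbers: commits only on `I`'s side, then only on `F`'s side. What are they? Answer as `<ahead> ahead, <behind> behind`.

3 ahead, 6 behind

Reachable from I: {B, C, I, K}.
Reachable from F: {A, B, D, E, F, G, J}.
Only in I's history (ahead): {C, I, K} — 3.
Only in F's history (behind): {A, D, E, F, G, J} — 6.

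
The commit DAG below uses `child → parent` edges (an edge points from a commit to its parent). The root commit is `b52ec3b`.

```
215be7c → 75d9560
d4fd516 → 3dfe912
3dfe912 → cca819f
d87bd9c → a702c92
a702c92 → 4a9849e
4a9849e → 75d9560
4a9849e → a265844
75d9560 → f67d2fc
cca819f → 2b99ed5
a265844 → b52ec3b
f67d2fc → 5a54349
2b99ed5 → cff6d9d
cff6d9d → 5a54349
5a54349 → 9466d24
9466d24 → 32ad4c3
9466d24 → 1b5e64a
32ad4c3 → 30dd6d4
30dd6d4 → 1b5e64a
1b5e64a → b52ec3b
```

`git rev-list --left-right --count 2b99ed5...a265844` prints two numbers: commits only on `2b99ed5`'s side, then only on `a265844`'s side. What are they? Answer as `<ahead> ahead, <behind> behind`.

Reachable from 2b99ed5: {1b5e64a, 2b99ed5, 30dd6d4, 32ad4c3, 5a54349, 9466d24, b52ec3b, cff6d9d}.
Reachable from a265844: {a265844, b52ec3b}.
Only in 2b99ed5's history (ahead): {1b5e64a, 2b99ed5, 30dd6d4, 32ad4c3, 5a54349, 9466d24, cff6d9d} — 7.
Only in a265844's history (behind): {a265844} — 1.

7 ahead, 1 behind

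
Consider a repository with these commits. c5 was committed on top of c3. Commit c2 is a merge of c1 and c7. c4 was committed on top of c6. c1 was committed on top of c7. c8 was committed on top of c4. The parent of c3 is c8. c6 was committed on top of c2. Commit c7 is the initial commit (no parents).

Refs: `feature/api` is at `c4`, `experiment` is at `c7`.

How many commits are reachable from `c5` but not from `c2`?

5

Reachable from c5: {c1, c2, c3, c4, c5, c6, c7, c8}.
Reachable from c2: {c1, c2, c7}.
In c5's history but not c2's: {c3, c4, c5, c6, c8} — 5 commits.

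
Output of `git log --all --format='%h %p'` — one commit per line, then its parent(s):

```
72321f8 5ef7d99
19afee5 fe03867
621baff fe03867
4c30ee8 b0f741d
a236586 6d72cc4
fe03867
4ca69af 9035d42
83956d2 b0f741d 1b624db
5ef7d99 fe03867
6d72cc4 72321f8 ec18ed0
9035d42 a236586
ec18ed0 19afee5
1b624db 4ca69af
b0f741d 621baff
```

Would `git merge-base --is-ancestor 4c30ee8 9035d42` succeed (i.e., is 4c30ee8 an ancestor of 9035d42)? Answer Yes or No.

No

Ancestors of 9035d42: {19afee5, 5ef7d99, 6d72cc4, 72321f8, 9035d42, a236586, ec18ed0, fe03867}.
4c30ee8 is not in that set, so it is not an ancestor of 9035d42.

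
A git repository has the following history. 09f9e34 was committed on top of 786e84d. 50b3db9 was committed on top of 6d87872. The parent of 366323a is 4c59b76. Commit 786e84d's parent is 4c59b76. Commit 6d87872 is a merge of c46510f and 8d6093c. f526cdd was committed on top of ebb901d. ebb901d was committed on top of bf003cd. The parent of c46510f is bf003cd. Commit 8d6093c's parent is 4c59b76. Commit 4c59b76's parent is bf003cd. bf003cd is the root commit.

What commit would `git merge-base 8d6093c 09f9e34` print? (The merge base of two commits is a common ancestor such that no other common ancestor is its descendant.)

Ancestors of 8d6093c: {4c59b76, 8d6093c, bf003cd}.
Ancestors of 09f9e34: {09f9e34, 4c59b76, 786e84d, bf003cd}.
Common ancestors: {4c59b76, bf003cd}.
Among these, 4c59b76 is not an ancestor of any other common ancestor — it is the merge base.

4c59b76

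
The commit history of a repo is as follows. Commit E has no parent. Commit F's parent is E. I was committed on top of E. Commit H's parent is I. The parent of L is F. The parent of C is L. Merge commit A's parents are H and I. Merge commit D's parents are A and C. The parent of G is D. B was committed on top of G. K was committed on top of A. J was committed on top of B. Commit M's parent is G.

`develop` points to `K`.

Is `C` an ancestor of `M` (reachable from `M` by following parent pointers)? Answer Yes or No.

Yes

Ancestors of M (commits reachable by following parents): {A, C, D, E, F, G, H, I, L, M}.
C is in that set, so it is an ancestor of M.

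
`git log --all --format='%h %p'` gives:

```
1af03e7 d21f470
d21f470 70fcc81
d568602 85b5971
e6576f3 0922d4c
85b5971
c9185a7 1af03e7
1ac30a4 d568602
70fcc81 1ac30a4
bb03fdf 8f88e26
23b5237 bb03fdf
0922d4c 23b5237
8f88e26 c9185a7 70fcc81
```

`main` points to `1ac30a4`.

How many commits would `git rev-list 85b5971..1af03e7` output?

Reachable from 1af03e7: {1ac30a4, 1af03e7, 70fcc81, 85b5971, d21f470, d568602}.
Reachable from 85b5971: {85b5971}.
In 1af03e7's history but not 85b5971's: {1ac30a4, 1af03e7, 70fcc81, d21f470, d568602} — 5 commits.

5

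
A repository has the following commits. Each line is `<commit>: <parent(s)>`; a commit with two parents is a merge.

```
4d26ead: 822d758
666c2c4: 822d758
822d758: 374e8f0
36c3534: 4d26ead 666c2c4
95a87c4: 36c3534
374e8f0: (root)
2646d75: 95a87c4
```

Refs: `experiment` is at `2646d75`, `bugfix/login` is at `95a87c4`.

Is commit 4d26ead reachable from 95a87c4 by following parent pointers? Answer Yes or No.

Yes

Ancestors of 95a87c4 (commits reachable by following parents): {36c3534, 374e8f0, 4d26ead, 666c2c4, 822d758, 95a87c4}.
4d26ead is in that set, so it is an ancestor of 95a87c4.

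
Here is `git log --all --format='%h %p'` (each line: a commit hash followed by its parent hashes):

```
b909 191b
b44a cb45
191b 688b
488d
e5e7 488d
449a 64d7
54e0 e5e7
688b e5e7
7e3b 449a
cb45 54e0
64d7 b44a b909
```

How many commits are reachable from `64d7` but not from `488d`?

8

Reachable from 64d7: {191b, 488d, 54e0, 64d7, 688b, b44a, b909, cb45, e5e7}.
Reachable from 488d: {488d}.
In 64d7's history but not 488d's: {191b, 54e0, 64d7, 688b, b44a, b909, cb45, e5e7} — 8 commits.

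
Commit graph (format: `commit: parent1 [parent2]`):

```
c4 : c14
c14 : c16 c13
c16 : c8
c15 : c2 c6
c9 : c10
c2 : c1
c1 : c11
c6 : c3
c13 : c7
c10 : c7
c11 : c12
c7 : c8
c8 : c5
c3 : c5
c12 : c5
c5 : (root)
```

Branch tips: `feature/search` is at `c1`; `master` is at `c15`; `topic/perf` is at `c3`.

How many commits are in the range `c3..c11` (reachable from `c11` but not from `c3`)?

Reachable from c11: {c11, c12, c5}.
Reachable from c3: {c3, c5}.
In c11's history but not c3's: {c11, c12} — 2 commits.

2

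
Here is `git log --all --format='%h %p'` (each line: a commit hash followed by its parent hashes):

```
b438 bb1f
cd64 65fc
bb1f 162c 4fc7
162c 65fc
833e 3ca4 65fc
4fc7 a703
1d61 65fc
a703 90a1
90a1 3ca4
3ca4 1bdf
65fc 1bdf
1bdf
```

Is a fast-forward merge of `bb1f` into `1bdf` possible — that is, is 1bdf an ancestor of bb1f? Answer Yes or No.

Yes

A fast-forward from 1bdf to bb1f is possible iff 1bdf is an ancestor of bb1f.
Ancestors of bb1f: {162c, 1bdf, 3ca4, 4fc7, 65fc, 90a1, a703, bb1f}.
1bdf is among them, so fast-forward is possible.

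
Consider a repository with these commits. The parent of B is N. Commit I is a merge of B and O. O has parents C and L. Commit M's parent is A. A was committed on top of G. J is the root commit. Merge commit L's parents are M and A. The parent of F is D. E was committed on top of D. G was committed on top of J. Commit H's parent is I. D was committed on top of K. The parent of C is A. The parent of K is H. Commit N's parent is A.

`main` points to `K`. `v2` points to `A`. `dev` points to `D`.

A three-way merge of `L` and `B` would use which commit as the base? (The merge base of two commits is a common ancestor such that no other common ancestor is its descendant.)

Ancestors of L: {A, G, J, L, M}.
Ancestors of B: {A, B, G, J, N}.
Common ancestors: {A, G, J}.
Among these, A is not an ancestor of any other common ancestor — it is the merge base.

A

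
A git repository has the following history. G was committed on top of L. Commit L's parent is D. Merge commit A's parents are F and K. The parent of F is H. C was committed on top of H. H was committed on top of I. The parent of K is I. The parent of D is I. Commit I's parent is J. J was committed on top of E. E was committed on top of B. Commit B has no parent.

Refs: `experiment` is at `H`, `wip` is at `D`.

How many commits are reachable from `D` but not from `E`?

Reachable from D: {B, D, E, I, J}.
Reachable from E: {B, E}.
In D's history but not E's: {D, I, J} — 3 commits.

3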